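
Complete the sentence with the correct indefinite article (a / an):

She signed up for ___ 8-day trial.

an

The indefinite article is chosen by the initial *sound* of the following word, not its spelling.
The number *8* is spoken "eight", beginning with /eɪt/ — a vowel sound.
So the article is *an*: She signed up for an 8-day trial.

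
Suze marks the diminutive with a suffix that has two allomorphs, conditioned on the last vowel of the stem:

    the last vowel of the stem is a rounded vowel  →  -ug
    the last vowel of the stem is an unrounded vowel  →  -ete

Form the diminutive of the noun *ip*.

*ip* — last vowel /i/ (an unrounded vowel) → -ete → *ipete*.

ipete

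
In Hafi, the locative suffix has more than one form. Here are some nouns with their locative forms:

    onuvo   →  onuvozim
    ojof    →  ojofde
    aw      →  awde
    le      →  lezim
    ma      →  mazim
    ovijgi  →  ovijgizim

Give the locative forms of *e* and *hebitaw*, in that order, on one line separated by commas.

ezim, hebitawde

Looking at the final sound of each stem: -de when the stem ends in a consonant (*ojof*, *aw*); -zim when the stem ends in a vowel (*onuvo*, *le*, *ma*, *ovijgi*).
*e* — final sound /e/ (a vowel) → -zim → *ezim*.
The final sound of *hebitaw* is /w/, which is a consonant, so the suffix is -de, giving *hebitawde*.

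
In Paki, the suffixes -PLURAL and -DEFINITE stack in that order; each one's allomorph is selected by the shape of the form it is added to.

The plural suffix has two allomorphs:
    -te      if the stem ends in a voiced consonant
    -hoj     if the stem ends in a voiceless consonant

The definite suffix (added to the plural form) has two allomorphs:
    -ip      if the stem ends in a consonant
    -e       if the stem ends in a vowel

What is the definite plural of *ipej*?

Since the final consonant of *ipej* is /j/ (voiced), it takes -te, giving *ipejte*.
Since the final sound of the plural form *ipejte* is /e/ (a vowel), it takes -e, giving *ipejtee*.

ipejtee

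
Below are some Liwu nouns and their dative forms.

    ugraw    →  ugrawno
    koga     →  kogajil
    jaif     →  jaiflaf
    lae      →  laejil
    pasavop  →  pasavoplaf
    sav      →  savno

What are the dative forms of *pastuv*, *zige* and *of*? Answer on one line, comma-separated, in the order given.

pastuvno, zigejil, oflaf

The suffix is conditioned by the final sound: -laf when the stem ends in a voiceless consonant (*jaif*, *pasavop*); -no when the stem ends in a voiced consonant (*ugraw*, *sav*); -jil when the stem ends in a vowel (*koga*, *lae*).
The final sound of *pastuv* is /v/, which is a voiced consonant, so the suffix is -no, giving *pastuvno*.
Since the final sound of *zige* is /e/ (a vowel), it takes -jil, giving *zigejil*.
Since the final sound of *of* is /f/ (a voiceless consonant), it takes -laf, giving *oflaf*.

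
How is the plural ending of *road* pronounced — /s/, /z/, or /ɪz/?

/z/

The stem *road* ends in a voiced non-sibilant sound.
The plural suffix surfaces as /ɪz/ after sibilants, /s/ after other voiceless consonants, and /z/ after other voiced sounds.
So the plural -s on *road* is pronounced /z/.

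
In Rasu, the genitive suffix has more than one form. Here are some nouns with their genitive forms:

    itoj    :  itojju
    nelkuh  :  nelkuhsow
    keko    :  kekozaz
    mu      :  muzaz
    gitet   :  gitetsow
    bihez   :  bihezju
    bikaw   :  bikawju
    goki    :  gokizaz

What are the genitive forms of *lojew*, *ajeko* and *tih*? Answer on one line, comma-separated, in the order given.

The suffix is conditioned by the final sound: -sow when the stem ends in a voiceless consonant (*nelkuh*, *gitet*); -ju when the stem ends in a voiced consonant (*itoj*, *bihez*, *bikaw*); -zaz when the stem ends in a vowel (*keko*, *mu*, *goki*).
*lojew*: final sound = /w/, a voiced consonant → -ju → *lojewju*.
The final sound of *ajeko* is /o/, which is a vowel, so the suffix is -zaz, giving *ajekozaz*.
The final sound of *tih* is /h/, which is a voiceless consonant, so the suffix is -sow, giving *tihsow*.

lojewju, ajekozaz, tihsow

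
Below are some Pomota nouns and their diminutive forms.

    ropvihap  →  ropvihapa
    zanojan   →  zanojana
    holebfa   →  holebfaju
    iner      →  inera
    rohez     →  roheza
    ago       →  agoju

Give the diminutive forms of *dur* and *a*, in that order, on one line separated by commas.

dura, aju

The pattern is consonant vs. vowel: -a when the stem ends in a consonant (*ropvihap*, *zanojan*, *iner*, *rohez*); -ju when the stem ends in a vowel (*holebfa*, *ago*).
The final sound of *dur* is /r/, which is a consonant, so the suffix is -a, giving *dura*.
*a* — final sound /a/ (a vowel) → -ju → *aju*.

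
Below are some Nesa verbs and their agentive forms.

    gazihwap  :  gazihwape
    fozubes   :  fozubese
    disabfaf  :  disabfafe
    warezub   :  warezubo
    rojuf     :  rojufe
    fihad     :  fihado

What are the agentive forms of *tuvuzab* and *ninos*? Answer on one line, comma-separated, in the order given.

tuvuzabo, ninose

The alternation tracks the final consonant of the stem — -e when the stem ends in a voiceless consonant (*gazihwap*, *fozubes*, *disabfaf*, *rojuf*); -o when the stem ends in a voiced consonant (*warezub*, *fihad*).
*tuvuzab*: final consonant = /b/, voiced → -o → *tuvuzabo*.
*ninos* — final consonant /s/ (voiceless) → -e → *ninose*.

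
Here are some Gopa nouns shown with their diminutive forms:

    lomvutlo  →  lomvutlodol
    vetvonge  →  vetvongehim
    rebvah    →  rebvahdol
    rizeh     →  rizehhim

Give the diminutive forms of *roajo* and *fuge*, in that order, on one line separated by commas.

The pattern is front/back vowel harmony: -him when the last vowel of the stem is a front vowel (*vetvonge*, *rizeh*); -dol when the last vowel of the stem is a back vowel (*lomvutlo*, *rebvah*).
The last vowel of *roajo* is /o/, which is a back vowel, so the suffix is -dol, giving *roajodol*.
Since the last vowel of *fuge* is /e/ (a front vowel), it takes -him, giving *fugehim*.

roajodol, fugehim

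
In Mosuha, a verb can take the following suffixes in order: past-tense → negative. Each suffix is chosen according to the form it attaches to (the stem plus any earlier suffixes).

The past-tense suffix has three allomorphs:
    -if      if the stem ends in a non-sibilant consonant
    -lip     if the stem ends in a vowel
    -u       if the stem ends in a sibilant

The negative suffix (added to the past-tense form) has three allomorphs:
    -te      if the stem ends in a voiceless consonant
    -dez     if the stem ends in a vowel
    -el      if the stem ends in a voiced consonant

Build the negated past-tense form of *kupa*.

Since the final sound of *kupa* is /a/ (a vowel), it takes -lip, giving *kupalip*.
The past-tense form *kupalip*: final sound = /p/, a voiceless consonant → -te → *kupalipte*.

kupalipte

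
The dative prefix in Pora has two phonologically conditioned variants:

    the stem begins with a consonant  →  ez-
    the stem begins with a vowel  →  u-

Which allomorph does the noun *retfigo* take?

ez-

*retfigo* — first sound /r/ (a consonant) → ez-.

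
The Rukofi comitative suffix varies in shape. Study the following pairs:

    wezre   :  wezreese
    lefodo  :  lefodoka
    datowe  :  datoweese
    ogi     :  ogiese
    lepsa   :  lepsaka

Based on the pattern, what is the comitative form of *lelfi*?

lelfiese

The alternation tracks the last vowel of the stem — -ese when the last vowel of the stem is a front vowel (*wezre*, *datowe*, *ogi*); -ka when the last vowel of the stem is a back vowel (*lefodo*, *lepsa*).
The last vowel of *lelfi* is /i/, which is a front vowel, so the suffix is -ese, giving *lelfiese*.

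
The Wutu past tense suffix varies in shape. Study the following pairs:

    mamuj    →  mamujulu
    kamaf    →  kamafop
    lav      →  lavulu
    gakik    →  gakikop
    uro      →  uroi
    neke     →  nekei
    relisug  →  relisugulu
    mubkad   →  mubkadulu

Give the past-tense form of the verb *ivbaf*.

ivbafop

Looking at the final sound of each stem: -op when the stem ends in a voiceless consonant (*kamaf*, *gakik*); -ulu when the stem ends in a voiced consonant (*mamuj*, *lav*, *relisug*, *mubkad*); -i when the stem ends in a vowel (*uro*, *neke*).
*ivbaf*: final sound = /f/, a voiceless consonant → -op → *ivbafop*.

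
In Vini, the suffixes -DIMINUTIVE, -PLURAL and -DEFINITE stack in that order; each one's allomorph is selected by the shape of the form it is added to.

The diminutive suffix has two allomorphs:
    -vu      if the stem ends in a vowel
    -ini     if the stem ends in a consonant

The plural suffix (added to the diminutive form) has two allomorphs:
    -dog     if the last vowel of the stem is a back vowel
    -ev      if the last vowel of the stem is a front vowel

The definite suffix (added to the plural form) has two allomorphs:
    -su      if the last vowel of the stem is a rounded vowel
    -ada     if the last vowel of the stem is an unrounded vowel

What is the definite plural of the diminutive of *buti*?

*buti*: final sound = /i/, a vowel → -vu → *butivu*.
The diminutive form *butivu* — last vowel /u/ (a back vowel) → -dog → *butivudog*.
The plural form *butivudog*: last vowel = /o/, a rounded vowel → -su → *butivudogsu*.

butivudogsu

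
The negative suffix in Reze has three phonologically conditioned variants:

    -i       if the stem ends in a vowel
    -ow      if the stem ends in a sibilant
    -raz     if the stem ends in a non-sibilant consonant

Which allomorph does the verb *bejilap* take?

-raz

*bejilap*: final sound = /p/, a non-sibilant consonant → -raz.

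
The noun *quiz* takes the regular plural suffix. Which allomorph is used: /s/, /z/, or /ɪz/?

The stem *quiz* ends in a sibilant (/s, z, ʃ, ʒ, tʃ, dʒ/).
The plural suffix surfaces as /ɪz/ after sibilants, /s/ after other voiceless consonants, and /z/ after other voiced sounds.
So the plural -s on *quiz* is pronounced /ɪz/.

/ɪz/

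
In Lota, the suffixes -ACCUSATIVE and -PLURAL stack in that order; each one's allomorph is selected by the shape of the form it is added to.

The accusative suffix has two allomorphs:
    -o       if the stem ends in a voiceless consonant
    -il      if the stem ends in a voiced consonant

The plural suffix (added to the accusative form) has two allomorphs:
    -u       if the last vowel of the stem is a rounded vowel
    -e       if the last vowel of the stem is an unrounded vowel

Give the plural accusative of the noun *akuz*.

akuzile

The final consonant of *akuz* is /z/, which is voiced, so the accusative suffix is -il, giving *akuzil*.
Since the last vowel of the accusative form *akuzil* is /i/ (an unrounded vowel), it takes -e, giving *akuzile*.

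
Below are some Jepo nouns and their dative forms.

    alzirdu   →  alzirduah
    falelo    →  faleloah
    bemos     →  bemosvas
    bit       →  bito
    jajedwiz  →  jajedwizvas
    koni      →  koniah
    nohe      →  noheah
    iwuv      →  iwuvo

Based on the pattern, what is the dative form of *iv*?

ivo

The suffix is conditioned by the final sound: -vas when the stem ends in a sibilant (*bemos*, *jajedwiz*); -o when the stem ends in a non-sibilant consonant (*bit*, *iwuv*); -ah when the stem ends in a vowel (*alzirdu*, *falelo*, *koni*, *nohe*).
*iv*: final sound = /v/, a non-sibilant consonant → -o → *ivo*.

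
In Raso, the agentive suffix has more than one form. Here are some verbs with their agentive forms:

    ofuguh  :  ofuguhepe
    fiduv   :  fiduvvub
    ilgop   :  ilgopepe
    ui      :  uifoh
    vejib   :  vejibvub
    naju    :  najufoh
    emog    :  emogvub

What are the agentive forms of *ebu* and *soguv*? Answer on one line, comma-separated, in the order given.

Looking at the final sound of each stem: -epe when the stem ends in a voiceless consonant (*ofuguh*, *ilgop*); -vub when the stem ends in a voiced consonant (*fiduv*, *vejib*, *emog*); -foh when the stem ends in a vowel (*ui*, *naju*).
Since the final sound of *ebu* is /u/ (a vowel), it takes -foh, giving *ebufoh*.
*soguv*: final sound = /v/, a voiced consonant → -vub → *soguvvub*.

ebufoh, soguvvub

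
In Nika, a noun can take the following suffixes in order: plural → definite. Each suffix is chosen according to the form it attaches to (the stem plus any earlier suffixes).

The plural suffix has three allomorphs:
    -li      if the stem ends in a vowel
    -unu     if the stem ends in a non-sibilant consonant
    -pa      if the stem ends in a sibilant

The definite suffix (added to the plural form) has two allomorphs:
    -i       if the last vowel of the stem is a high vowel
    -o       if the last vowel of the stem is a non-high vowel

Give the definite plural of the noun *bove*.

The final sound of *bove* is /e/, which is a vowel, so the plural suffix is -li, giving *boveli*.
The plural form *boveli*: last vowel = /i/, a high vowel → -i → *bovelii*.

bovelii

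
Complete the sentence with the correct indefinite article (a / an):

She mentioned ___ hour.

an

The indefinite article is chosen by the initial *sound* of the following word, not its spelling.
*hour* begins with the sound /aʊ/ (silent h) — a vowel sound.
So the article is *an*: She mentioned an hour.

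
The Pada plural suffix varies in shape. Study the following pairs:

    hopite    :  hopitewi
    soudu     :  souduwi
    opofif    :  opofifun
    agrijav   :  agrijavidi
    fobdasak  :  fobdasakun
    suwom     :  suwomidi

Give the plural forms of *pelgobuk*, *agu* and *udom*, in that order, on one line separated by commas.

pelgobukun, aguwi, udomidi

The pattern is voicing of the final sound: -un when the stem ends in a voiceless consonant (*opofif*, *fobdasak*); -idi when the stem ends in a voiced consonant (*agrijav*, *suwom*); -wi when the stem ends in a vowel (*hopite*, *soudu*).
The final sound of *pelgobuk* is /k/, which is a voiceless consonant, so the suffix is -un, giving *pelgobukun*.
*agu*: final sound = /u/, a vowel → -wi → *aguwi*.
*udom* — final sound /m/ (a voiced consonant) → -idi → *udomidi*.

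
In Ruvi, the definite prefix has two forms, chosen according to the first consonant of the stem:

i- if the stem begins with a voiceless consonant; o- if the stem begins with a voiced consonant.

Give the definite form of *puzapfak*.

ipuzapfak

The first consonant of *puzapfak* is /p/, which is voiceless, so the prefix is i-, giving *ipuzapfak*.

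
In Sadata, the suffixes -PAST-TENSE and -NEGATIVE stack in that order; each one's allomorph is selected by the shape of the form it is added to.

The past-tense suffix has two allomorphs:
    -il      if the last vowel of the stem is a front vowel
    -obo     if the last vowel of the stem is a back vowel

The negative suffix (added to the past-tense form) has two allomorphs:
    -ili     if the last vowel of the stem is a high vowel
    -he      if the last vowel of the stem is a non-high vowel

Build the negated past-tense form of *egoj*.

egojobohe

*egoj*: last vowel = /o/, a back vowel → -obo → *egojobo*.
The past-tense form *egojobo* — last vowel /o/ (a non-high vowel) → -he → *egojobohe*.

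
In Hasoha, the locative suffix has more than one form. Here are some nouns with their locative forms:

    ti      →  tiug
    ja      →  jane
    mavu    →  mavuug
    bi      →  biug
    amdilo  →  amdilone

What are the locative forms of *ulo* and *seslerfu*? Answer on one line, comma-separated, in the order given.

The alternation tracks the last vowel of the stem — -ug when the last vowel of the stem is a high vowel (*ti*, *mavu*, *bi*); -ne when the last vowel of the stem is a non-high vowel (*ja*, *amdilo*).
*ulo* — last vowel /o/ (a non-high vowel) → -ne → *ulone*.
*seslerfu* — last vowel /u/ (a high vowel) → -ug → *seslerfuug*.

ulone, seslerfuug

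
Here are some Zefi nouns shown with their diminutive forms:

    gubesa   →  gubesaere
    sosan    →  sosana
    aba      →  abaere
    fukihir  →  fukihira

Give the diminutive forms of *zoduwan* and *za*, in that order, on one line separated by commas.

zoduwana, zaere

The pattern is consonant vs. vowel: -a when the stem ends in a consonant (*sosan*, *fukihir*); -ere when the stem ends in a vowel (*gubesa*, *aba*).
*zoduwan*: final sound = /n/, a consonant → -a → *zoduwana*.
The final sound of *za* is /a/, which is a vowel, so the suffix is -ere, giving *zaere*.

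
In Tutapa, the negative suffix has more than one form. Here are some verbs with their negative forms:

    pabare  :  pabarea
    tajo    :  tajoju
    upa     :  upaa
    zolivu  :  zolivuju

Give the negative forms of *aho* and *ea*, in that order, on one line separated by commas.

ahoju, eaa

Looking at the last vowel of each stem: -ju when the last vowel of the stem is a rounded vowel (*tajo*, *zolivu*); -a when the last vowel of the stem is an unrounded vowel (*pabare*, *upa*).
*aho*: last vowel = /o/, a rounded vowel → -ju → *ahoju*.
*ea*: last vowel = /a/, an unrounded vowel → -a → *eaa*.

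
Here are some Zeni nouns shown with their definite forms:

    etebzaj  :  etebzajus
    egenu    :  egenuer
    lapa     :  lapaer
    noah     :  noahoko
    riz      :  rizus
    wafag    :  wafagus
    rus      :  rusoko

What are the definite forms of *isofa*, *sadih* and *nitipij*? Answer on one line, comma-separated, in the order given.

The suffix is conditioned by the final sound: -oko when the stem ends in a voiceless consonant (*noah*, *rus*); -us when the stem ends in a voiced consonant (*etebzaj*, *riz*, *wafag*); -er when the stem ends in a vowel (*egenu*, *lapa*).
*isofa* — final sound /a/ (a vowel) → -er → *isofaer*.
The final sound of *sadih* is /h/, which is a voiceless consonant, so the suffix is -oko, giving *sadihoko*.
Since the final sound of *nitipij* is /j/ (a voiced consonant), it takes -us, giving *nitipijus*.

isofaer, sadihoko, nitipijus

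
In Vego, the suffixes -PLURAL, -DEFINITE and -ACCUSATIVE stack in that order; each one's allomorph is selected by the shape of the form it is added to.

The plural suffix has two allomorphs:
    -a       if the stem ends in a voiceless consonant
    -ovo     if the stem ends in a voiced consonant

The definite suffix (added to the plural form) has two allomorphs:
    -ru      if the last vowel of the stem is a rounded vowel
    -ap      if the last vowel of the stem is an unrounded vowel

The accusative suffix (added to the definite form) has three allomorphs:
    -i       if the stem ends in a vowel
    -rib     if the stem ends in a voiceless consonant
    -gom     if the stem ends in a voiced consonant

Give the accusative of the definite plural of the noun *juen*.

*juen* — final consonant /n/ (voiced) → -ovo → *juenovo*.
Since the last vowel of the plural form *juenovo* is /o/ (a rounded vowel), it takes -ru, giving *juenovoru*.
The definite form *juenovoru*: final sound = /u/, a vowel → -i → *juenovorui*.

juenovorui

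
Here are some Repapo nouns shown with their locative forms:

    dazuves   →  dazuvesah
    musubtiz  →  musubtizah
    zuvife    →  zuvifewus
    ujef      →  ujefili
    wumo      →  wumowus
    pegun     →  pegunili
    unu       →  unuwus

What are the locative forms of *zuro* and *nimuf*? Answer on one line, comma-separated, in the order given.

The suffix is conditioned by the final sound: -ah when the stem ends in a sibilant (*dazuves*, *musubtiz*); -ili when the stem ends in a non-sibilant consonant (*ujef*, *pegun*); -wus when the stem ends in a vowel (*zuvife*, *wumo*, *unu*).
The final sound of *zuro* is /o/, which is a vowel, so the suffix is -wus, giving *zurowus*.
The final sound of *nimuf* is /f/, which is a non-sibilant consonant, so the suffix is -ili, giving *nimufili*.

zurowus, nimufili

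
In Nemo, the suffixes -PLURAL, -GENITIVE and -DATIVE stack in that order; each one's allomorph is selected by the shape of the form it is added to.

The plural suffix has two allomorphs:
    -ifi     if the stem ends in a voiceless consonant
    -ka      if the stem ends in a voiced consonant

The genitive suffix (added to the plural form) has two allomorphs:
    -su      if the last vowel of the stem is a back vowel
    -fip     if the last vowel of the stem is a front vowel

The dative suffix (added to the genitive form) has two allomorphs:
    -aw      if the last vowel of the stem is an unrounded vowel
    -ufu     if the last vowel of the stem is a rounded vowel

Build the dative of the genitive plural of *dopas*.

dopasififipaw

The final consonant of *dopas* is /s/, which is voiceless, so the plural suffix is -ifi, giving *dopasifi*.
The last vowel of the plural form *dopasifi* is /i/, which is a front vowel, so the genitive suffix is -fip, giving *dopasififip*.
The last vowel of the genitive form *dopasififip* is /i/, which is an unrounded vowel, so the dative suffix is -aw, giving *dopasififipaw*.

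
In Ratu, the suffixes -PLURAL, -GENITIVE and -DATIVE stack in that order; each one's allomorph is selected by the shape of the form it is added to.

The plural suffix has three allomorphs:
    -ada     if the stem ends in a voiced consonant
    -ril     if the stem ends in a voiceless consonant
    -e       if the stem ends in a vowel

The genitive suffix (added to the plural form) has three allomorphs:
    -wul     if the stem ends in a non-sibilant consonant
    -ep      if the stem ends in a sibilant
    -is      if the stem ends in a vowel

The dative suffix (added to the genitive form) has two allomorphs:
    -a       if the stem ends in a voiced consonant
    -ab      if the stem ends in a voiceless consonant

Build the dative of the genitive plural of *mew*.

Since the final sound of *mew* is /w/ (a voiced consonant), it takes -ada, giving *mewada*.
The plural form *mewada* — final sound /a/ (a vowel) → -is → *mewadais*.
The genitive form *mewadais* — final consonant /s/ (voiceless) → -ab → *mewadaisab*.

mewadaisab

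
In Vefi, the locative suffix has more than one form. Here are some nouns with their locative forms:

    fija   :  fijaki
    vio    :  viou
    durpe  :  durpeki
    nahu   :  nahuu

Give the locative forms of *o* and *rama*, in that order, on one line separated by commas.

ou, ramaki

The pattern is rounding harmony: -u when the last vowel of the stem is a rounded vowel (*vio*, *nahu*); -ki when the last vowel of the stem is an unrounded vowel (*fija*, *durpe*).
The last vowel of *o* is /o/, which is a rounded vowel, so the suffix is -u, giving *ou*.
Since the last vowel of *rama* is /a/ (an unrounded vowel), it takes -ki, giving *ramaki*.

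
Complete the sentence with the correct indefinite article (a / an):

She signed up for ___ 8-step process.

an

The indefinite article is chosen by the initial *sound* of the following word, not its spelling.
The number *8* is spoken "eight", beginning with /eɪt/ — a vowel sound.
So the article is *an*: She signed up for an 8-step process.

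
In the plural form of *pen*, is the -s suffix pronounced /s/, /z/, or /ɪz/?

The stem *pen* ends in a voiced non-sibilant sound.
The plural suffix surfaces as /ɪz/ after sibilants, /s/ after other voiceless consonants, and /z/ after other voiced sounds.
So the plural -s on *pen* is pronounced /z/.

/z/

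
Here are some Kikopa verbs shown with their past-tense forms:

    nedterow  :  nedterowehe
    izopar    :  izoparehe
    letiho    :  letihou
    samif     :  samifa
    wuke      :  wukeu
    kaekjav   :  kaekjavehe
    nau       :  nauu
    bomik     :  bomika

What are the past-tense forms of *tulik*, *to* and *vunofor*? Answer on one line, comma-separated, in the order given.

The suffix is conditioned by the final sound: -a when the stem ends in a voiceless consonant (*samif*, *bomik*); -ehe when the stem ends in a voiced consonant (*nedterow*, *izopar*, *kaekjav*); -u when the stem ends in a vowel (*letiho*, *wuke*, *nau*).
*tulik* — final sound /k/ (a voiceless consonant) → -a → *tulika*.
*to* — final sound /o/ (a vowel) → -u → *tou*.
*vunofor* — final sound /r/ (a voiced consonant) → -ehe → *vunoforehe*.

tulika, tou, vunoforehe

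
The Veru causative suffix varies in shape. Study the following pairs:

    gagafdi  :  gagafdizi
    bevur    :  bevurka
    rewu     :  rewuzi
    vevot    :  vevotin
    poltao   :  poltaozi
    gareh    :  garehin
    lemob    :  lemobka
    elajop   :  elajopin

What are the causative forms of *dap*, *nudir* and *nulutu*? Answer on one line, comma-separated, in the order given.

Looking at the final sound of each stem: -in when the stem ends in a voiceless consonant (*vevot*, *gareh*, *elajop*); -ka when the stem ends in a voiced consonant (*bevur*, *lemob*); -zi when the stem ends in a vowel (*gagafdi*, *rewu*, *poltao*).
*dap*: final sound = /p/, a voiceless consonant → -in → *dapin*.
The final sound of *nudir* is /r/, which is a voiced consonant, so the suffix is -ka, giving *nudirka*.
*nulutu*: final sound = /u/, a vowel → -zi → *nulutuzi*.

dapin, nudirka, nulutuzi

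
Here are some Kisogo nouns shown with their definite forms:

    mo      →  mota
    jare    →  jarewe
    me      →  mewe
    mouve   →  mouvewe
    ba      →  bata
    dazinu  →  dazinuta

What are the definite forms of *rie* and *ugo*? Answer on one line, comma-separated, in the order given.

Looking at the last vowel of each stem: -we when the last vowel of the stem is a front vowel (*jare*, *me*, *mouve*); -ta when the last vowel of the stem is a back vowel (*mo*, *ba*, *dazinu*).
The last vowel of *rie* is /e/, which is a front vowel, so the suffix is -we, giving *riewe*.
The last vowel of *ugo* is /o/, which is a back vowel, so the suffix is -ta, giving *ugota*.

riewe, ugota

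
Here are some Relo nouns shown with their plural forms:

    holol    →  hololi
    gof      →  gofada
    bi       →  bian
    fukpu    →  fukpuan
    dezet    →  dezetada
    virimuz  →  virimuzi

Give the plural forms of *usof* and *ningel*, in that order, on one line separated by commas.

The alternation tracks the final sound of the stem — -ada when the stem ends in a voiceless consonant (*gof*, *dezet*); -i when the stem ends in a voiced consonant (*holol*, *virimuz*); -an when the stem ends in a vowel (*bi*, *fukpu*).
*usof*: final sound = /f/, a voiceless consonant → -ada → *usofada*.
Since the final sound of *ningel* is /l/ (a voiced consonant), it takes -i, giving *ningeli*.

usofada, ningeli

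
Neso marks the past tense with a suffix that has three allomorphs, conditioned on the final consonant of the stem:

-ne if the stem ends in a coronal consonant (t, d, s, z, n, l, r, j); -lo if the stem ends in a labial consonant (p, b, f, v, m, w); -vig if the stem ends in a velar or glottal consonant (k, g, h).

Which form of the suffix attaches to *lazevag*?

The final consonant of *lazevag* is /g/, which is velar/glottal, so the suffix is -vig.

-vig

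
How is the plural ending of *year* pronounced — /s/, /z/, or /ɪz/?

/z/

The stem *year* ends in a voiced non-sibilant sound.
The plural suffix surfaces as /ɪz/ after sibilants, /s/ after other voiceless consonants, and /z/ after other voiced sounds.
So the plural -s on *year* is pronounced /z/.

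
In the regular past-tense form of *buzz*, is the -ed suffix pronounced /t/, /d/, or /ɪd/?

The stem *buzz* ends in a voiced sound other than /d/.
The -ed suffix is realized as /ɪd/ after /t, d/; as /t/ after other voiceless consonants; and as /d/ after other voiced sounds.
So -ed on *buzz* is pronounced /d/.

/d/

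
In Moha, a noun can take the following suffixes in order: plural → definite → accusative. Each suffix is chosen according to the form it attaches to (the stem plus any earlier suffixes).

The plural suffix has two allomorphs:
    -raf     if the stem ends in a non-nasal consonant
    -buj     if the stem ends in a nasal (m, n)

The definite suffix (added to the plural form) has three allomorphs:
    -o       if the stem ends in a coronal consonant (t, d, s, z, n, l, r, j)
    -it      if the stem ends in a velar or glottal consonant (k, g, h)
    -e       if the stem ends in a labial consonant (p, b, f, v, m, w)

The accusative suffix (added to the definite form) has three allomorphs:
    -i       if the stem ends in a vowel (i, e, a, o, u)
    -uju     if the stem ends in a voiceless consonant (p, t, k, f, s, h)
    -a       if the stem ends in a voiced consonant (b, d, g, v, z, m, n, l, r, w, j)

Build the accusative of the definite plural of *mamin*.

The final consonant of *mamin* is /n/, which is a nasal, so the plural suffix is -buj, giving *maminbuj*.
The plural form *maminbuj*: final consonant = /j/, coronal → -o → *maminbujo*.
The definite form *maminbujo* — final sound /o/ (a vowel) → -i → *maminbujoi*.

maminbujoi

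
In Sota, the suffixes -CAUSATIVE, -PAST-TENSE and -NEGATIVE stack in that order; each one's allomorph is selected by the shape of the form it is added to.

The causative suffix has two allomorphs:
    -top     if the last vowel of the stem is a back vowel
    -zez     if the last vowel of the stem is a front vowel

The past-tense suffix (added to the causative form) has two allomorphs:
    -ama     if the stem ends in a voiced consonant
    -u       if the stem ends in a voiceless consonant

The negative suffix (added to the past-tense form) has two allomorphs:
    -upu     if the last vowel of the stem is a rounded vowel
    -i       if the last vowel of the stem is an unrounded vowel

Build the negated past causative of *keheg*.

The last vowel of *keheg* is /e/, which is a front vowel, so the causative suffix is -zez, giving *kehegzez*.
The final consonant of the causative form *kehegzez* is /z/, which is voiced, so the past-tense suffix is -ama, giving *kehegzezama*.
The past-tense form *kehegzezama* — last vowel /a/ (an unrounded vowel) → -i → *kehegzezamai*.

kehegzezamai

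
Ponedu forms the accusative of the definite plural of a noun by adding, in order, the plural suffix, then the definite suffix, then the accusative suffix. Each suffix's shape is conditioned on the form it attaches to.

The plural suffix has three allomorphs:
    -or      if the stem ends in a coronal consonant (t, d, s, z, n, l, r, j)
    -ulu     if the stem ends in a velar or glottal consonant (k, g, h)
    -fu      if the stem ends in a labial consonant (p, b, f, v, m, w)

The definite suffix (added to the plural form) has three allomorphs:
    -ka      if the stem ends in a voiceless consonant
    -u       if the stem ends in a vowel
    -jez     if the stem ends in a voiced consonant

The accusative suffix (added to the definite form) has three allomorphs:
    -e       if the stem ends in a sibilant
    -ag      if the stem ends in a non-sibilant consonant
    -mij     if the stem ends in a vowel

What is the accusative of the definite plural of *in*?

inorjeze

*in*: final consonant = /n/, coronal → -or → *inor*.
The plural form *inor* — final sound /r/ (a voiced consonant) → -jez → *inorjez*.
The final sound of the definite form *inorjez* is /z/, which is a sibilant, so the accusative suffix is -e, giving *inorjeze*.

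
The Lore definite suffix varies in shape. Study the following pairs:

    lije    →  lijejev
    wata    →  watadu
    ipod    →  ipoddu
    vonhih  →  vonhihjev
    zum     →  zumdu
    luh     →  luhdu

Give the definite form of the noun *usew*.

Looking at the last vowel of each stem: -jev when the last vowel of the stem is a front vowel (*lije*, *vonhih*); -du when the last vowel of the stem is a back vowel (*wata*, *ipod*, *zum*, *luh*).
Since the last vowel of *usew* is /e/ (a front vowel), it takes -jev, giving *usewjev*.

usewjev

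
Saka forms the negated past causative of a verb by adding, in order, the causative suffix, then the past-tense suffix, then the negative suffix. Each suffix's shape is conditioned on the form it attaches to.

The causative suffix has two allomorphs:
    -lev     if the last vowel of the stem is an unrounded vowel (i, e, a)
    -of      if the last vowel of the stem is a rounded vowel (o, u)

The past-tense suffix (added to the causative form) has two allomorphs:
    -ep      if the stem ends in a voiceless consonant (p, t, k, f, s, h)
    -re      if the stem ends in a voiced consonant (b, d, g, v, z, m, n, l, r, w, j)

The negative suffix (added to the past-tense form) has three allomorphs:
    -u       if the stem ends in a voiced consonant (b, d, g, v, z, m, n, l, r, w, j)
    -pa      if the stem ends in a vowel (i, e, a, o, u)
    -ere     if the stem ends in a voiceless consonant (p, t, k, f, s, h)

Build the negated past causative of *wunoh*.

wunohofepere

The last vowel of *wunoh* is /o/, which is a rounded vowel, so the causative suffix is -of, giving *wunohof*.
The final consonant of the causative form *wunohof* is /f/, which is voiceless, so the past-tense suffix is -ep, giving *wunohofep*.
Since the final sound of the past-tense form *wunohofep* is /p/ (a voiceless consonant), it takes -ere, giving *wunohofepere*.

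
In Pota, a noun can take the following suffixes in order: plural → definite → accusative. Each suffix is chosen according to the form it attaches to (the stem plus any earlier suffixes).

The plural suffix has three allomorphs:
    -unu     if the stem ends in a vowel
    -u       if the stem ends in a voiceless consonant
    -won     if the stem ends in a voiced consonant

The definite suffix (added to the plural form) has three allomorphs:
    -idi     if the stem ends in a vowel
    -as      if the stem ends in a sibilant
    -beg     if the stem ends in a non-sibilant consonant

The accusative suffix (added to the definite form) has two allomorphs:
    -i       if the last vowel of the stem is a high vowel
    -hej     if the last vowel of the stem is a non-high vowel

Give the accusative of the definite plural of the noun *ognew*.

ognewwonbeghej

*ognew*: final sound = /w/, a voiced consonant → -won → *ognewwon*.
Since the final sound of the plural form *ognewwon* is /n/ (a non-sibilant consonant), it takes -beg, giving *ognewwonbeg*.
Since the last vowel of the definite form *ognewwonbeg* is /e/ (a non-high vowel), it takes -hej, giving *ognewwonbeghej*.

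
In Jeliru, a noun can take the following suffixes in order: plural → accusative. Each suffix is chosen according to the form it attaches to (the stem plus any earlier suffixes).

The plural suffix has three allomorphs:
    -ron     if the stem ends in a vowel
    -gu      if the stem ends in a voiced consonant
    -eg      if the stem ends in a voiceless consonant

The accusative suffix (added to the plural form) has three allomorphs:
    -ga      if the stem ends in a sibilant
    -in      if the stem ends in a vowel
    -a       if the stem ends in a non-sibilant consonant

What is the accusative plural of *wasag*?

wasagguin

Since the final sound of *wasag* is /g/ (a voiced consonant), it takes -gu, giving *wasaggu*.
Since the final sound of the plural form *wasaggu* is /u/ (a vowel), it takes -in, giving *wasagguin*.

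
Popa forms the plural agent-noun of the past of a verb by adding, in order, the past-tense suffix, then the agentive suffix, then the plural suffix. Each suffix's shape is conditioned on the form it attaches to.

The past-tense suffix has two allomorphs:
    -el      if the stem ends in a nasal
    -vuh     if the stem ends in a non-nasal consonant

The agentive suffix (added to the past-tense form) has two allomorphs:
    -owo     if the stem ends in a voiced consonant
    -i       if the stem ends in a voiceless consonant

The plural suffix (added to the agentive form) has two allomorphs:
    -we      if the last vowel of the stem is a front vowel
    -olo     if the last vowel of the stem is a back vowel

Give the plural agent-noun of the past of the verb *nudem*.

nudemelowoolo

Since the final consonant of *nudem* is /m/ (a nasal), it takes -el, giving *nudemel*.
The past-tense form *nudemel* — final consonant /l/ (voiced) → -owo → *nudemelowo*.
The agentive form *nudemelowo*: last vowel = /o/, a back vowel → -olo → *nudemelowoolo*.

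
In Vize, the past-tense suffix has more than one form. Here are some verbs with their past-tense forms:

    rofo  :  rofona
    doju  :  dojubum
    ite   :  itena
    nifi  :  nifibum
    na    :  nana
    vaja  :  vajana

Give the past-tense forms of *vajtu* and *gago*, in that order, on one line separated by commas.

vajtubum, gagona

The pattern is height harmony: -bum when the last vowel of the stem is a high vowel (*doju*, *nifi*); -na when the last vowel of the stem is a non-high vowel (*rofo*, *ite*, *na*, *vaja*).
*vajtu* — last vowel /u/ (a high vowel) → -bum → *vajtubum*.
*gago* — last vowel /o/ (a non-high vowel) → -na → *gagona*.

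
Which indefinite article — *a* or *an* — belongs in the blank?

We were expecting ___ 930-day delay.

a

The indefinite article is chosen by the initial *sound* of the following word, not its spelling.
The number *930* is spoken "nine hundred …", beginning with /naɪn/ — a consonant sound.
So the article is *a*: We were expecting a 930-day delay.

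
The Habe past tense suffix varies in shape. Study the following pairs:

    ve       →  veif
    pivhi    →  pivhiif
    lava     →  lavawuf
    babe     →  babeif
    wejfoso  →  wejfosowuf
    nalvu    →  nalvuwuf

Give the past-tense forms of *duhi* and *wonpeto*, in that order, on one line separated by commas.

The pattern is front/back vowel harmony: -if when the last vowel of the stem is a front vowel (*ve*, *pivhi*, *babe*); -wuf when the last vowel of the stem is a back vowel (*lava*, *wejfoso*, *nalvu*).
The last vowel of *duhi* is /i/, which is a front vowel, so the suffix is -if, giving *duhiif*.
Since the last vowel of *wonpeto* is /o/ (a back vowel), it takes -wuf, giving *wonpetowuf*.

duhiif, wonpetowuf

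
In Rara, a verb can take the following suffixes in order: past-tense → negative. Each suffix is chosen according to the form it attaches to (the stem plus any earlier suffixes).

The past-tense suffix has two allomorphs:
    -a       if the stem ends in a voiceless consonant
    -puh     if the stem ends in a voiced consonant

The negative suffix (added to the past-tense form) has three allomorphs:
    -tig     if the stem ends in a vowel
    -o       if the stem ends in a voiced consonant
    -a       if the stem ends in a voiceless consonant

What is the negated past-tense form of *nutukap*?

nutukapatig

*nutukap*: final consonant = /p/, voiceless → -a → *nutukapa*.
The final sound of the past-tense form *nutukapa* is /a/, which is a vowel, so the negative suffix is -tig, giving *nutukapatig*.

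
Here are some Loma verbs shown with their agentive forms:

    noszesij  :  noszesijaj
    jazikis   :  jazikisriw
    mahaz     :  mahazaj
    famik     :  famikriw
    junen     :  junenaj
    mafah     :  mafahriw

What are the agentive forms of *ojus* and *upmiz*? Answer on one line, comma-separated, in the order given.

ojusriw, upmizaj

The suffix is conditioned by the final consonant: -riw when the stem ends in a voiceless consonant (*jazikis*, *famik*, *mafah*); -aj when the stem ends in a voiced consonant (*noszesij*, *mahaz*, *junen*).
*ojus*: final consonant = /s/, voiceless → -riw → *ojusriw*.
The final consonant of *upmiz* is /z/, which is voiced, so the suffix is -aj, giving *upmizaj*.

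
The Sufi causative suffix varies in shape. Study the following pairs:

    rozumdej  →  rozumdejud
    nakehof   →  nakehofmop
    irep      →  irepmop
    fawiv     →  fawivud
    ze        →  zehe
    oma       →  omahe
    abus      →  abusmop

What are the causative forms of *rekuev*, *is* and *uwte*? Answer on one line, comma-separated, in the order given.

The alternation tracks the final sound of the stem — -mop when the stem ends in a voiceless consonant (*nakehof*, *irep*, *abus*); -ud when the stem ends in a voiced consonant (*rozumdej*, *fawiv*); -he when the stem ends in a vowel (*ze*, *oma*).
Since the final sound of *rekuev* is /v/ (a voiced consonant), it takes -ud, giving *rekuevud*.
Since the final sound of *is* is /s/ (a voiceless consonant), it takes -mop, giving *ismop*.
The final sound of *uwte* is /e/, which is a vowel, so the suffix is -he, giving *uwtehe*.

rekuevud, ismop, uwtehe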